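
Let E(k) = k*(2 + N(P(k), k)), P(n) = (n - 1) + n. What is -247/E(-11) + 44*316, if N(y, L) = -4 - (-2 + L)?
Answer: 1682631/121 ≈ 13906.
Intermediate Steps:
P(n) = -1 + 2*n (P(n) = (-1 + n) + n = -1 + 2*n)
N(y, L) = -2 - L (N(y, L) = -4 + (2 - L) = -2 - L)
E(k) = -k² (E(k) = k*(2 + (-2 - k)) = k*(-k) = -k²)
-247/E(-11) + 44*316 = -247/((-1*(-11)²)) + 44*316 = -247/((-1*121)) + 13904 = -247/(-121) + 13904 = -247*(-1/121) + 13904 = 247/121 + 13904 = 1682631/121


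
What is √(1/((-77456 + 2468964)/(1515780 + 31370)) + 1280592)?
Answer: √1831026747461962022/1195754 ≈ 1131.6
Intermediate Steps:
√(1/((-77456 + 2468964)/(1515780 + 31370)) + 1280592) = √(1/(2391508/1547150) + 1280592) = √(1/(2391508*(1/1547150)) + 1280592) = √(1/(1195754/773575) + 1280592) = √(773575/1195754 + 1280592) = √(1531273779943/1195754) = √1831026747461962022/1195754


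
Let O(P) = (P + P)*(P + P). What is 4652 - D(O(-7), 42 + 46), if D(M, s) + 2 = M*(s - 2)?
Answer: -12202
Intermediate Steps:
O(P) = 4*P**2 (O(P) = (2*P)*(2*P) = 4*P**2)
D(M, s) = -2 + M*(-2 + s) (D(M, s) = -2 + M*(s - 2) = -2 + M*(-2 + s))
4652 - D(O(-7), 42 + 46) = 4652 - (-2 - 8*(-7)**2 + (4*(-7)**2)*(42 + 46)) = 4652 - (-2 - 8*49 + (4*49)*88) = 4652 - (-2 - 2*196 + 196*88) = 4652 - (-2 - 392 + 17248) = 4652 - 1*16854 = 4652 - 16854 = -12202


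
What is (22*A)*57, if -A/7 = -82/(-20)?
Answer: -179949/5 ≈ -35990.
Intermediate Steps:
A = -287/10 (A = -(-574)/(-20) = -(-574)*(-1)/20 = -7*41/10 = -287/10 ≈ -28.700)
(22*A)*57 = (22*(-287/10))*57 = -3157/5*57 = -179949/5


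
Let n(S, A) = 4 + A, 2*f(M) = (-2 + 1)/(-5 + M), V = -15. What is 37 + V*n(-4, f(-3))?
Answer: -383/16 ≈ -23.938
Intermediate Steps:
f(M) = -1/(2*(-5 + M)) (f(M) = ((-2 + 1)/(-5 + M))/2 = (-1/(-5 + M))/2 = -1/(2*(-5 + M)))
37 + V*n(-4, f(-3)) = 37 - 15*(4 - 1/(-10 + 2*(-3))) = 37 - 15*(4 - 1/(-10 - 6)) = 37 - 15*(4 - 1/(-16)) = 37 - 15*(4 - 1*(-1/16)) = 37 - 15*(4 + 1/16) = 37 - 15*65/16 = 37 - 975/16 = -383/16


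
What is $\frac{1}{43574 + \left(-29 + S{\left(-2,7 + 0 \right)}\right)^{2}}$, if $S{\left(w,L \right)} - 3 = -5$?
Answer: $\frac{1}{44535} \approx 2.2454 \cdot 10^{-5}$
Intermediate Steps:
$S{\left(w,L \right)} = -2$ ($S{\left(w,L \right)} = 3 - 5 = -2$)
$\frac{1}{43574 + \left(-29 + S{\left(-2,7 + 0 \right)}\right)^{2}} = \frac{1}{43574 + \left(-29 - 2\right)^{2}} = \frac{1}{43574 + \left(-31\right)^{2}} = \frac{1}{43574 + 961} = \frac{1}{44535}$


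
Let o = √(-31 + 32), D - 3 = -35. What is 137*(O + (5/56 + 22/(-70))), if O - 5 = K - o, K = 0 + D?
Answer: -154673/40 ≈ -3866.8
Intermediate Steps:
D = -32 (D = 3 - 35 = -32)
o = 1 (o = √1 = 1)
K = -32 (K = 0 - 32 = -32)
O = -28 (O = 5 + (-32 - 1*1) = 5 + (-32 - 1) = 5 - 33 = -28)
137*(O + (5/56 + 22/(-70))) = 137*(-28 + (5/56 + 22/(-70))) = 137*(-28 + (5*(1/56) + 22*(-1/70))) = 137*(-28 + (5/56 - 11/35)) = 137*(-28 - 9/40) = 137*(-1129/40) = -154673/40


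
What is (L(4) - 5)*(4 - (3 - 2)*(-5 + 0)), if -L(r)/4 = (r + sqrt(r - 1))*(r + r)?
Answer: -1197 - 288*sqrt(3) ≈ -1695.8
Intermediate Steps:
L(r) = -8*r*(r + sqrt(-1 + r)) (L(r) = -4*(r + sqrt(r - 1))*(r + r) = -4*(r + sqrt(-1 + r))*2*r = -8*r*(r + sqrt(-1 + r)))
(L(4) - 5)*(4 - (3 - 2)*(-5 + 0)) = (-8*4*(4 + sqrt(-1 + 4)) - 5)*(4 - (3 - 2)*(-5 + 0)) = (-8*4*(4 + sqrt(3)) - 5)*(4 - (-5)) = ((-128 - 32*sqrt(3)) - 5)*(4 - 1*(-5)) = (-133 - 32*sqrt(3))*(4 + 5) = (-133 - 32*sqrt(3))*9 = -1197 - 288*sqrt(3)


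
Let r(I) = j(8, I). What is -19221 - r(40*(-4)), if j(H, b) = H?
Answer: -19229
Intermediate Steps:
r(I) = 8
-19221 - r(40*(-4)) = -19221 - 1*8 = -19221 - 8 = -19229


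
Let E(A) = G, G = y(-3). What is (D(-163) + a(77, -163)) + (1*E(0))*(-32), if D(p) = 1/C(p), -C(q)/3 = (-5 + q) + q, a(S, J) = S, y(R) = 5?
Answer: -82418/993 ≈ -82.999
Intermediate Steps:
G = 5
E(A) = 5
C(q) = 15 - 6*q (C(q) = -3*((-5 + q) + q) = -3*(-5 + 2*q) = 15 - 6*q)
D(p) = 1/(15 - 6*p)
(D(-163) + a(77, -163)) + (1*E(0))*(-32) = (-1/(-15 + 6*(-163)) + 77) + (1*5)*(-32) = (-1/(-15 - 978) + 77) + 5*(-32) = (-1/(-993) + 77) - 160 = (-1*(-1/993) + 77) - 160 = (1/993 + 77) - 160 = 76462/993 - 160 = -82418/993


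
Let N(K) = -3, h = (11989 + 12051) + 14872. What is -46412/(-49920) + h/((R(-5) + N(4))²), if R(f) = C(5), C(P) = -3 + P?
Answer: 485633363/12480 ≈ 38913.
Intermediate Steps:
h = 38912 (h = 24040 + 14872 = 38912)
R(f) = 2 (R(f) = -3 + 5 = 2)
-46412/(-49920) + h/((R(-5) + N(4))²) = -46412/(-49920) + 38912/((2 - 3)²) = -46412*(-1/49920) + 38912/((-1)²) = 11603/12480 + 38912/1 = 11603/12480 + 38912*1 = 11603/12480 + 38912 = 485633363/12480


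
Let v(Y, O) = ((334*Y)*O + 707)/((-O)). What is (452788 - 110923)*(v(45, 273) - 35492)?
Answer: -224543655345/13 ≈ -1.7273e+10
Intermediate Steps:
v(Y, O) = -(707 + 334*O*Y)/O (v(Y, O) = (334*O*Y + 707)*(-1/O) = (707 + 334*O*Y)*(-1/O) = -(707 + 334*O*Y)/O)
(452788 - 110923)*(v(45, 273) - 35492) = (452788 - 110923)*((-707/273 - 334*45) - 35492) = 341865*((-707*1/273 - 15030) - 35492) = 341865*((-101/39 - 15030) - 35492) = 341865*(-586271/39 - 35492) = 341865*(-1970459/39) = -224543655345/13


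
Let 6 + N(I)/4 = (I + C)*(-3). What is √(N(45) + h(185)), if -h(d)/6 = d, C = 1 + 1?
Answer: I*√1698 ≈ 41.207*I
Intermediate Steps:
C = 2
h(d) = -6*d
N(I) = -48 - 12*I (N(I) = -24 + 4*((I + 2)*(-3)) = -24 + 4*((2 + I)*(-3)) = -24 + 4*(-6 - 3*I) = -24 + (-24 - 12*I) = -48 - 12*I)
√(N(45) + h(185)) = √((-48 - 12*45) - 6*185) = √((-48 - 540) - 1110) = √(-588 - 1110) = √(-1698) = I*√1698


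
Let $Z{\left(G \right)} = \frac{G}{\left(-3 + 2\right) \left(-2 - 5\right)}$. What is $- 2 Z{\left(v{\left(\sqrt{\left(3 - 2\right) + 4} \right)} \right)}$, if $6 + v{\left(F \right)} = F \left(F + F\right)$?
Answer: $- \frac{8}{7} \approx -1.1429$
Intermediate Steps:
$v{\left(F \right)} = -6 + 2 F^{2}$ ($v{\left(F \right)} = -6 + F \left(F + F\right) = -6 + F 2 F = -6 + 2 F^{2}$)
$Z{\left(G \right)} = \frac{G}{7}$ ($Z{\left(G \right)} = \frac{G}{\left(-1\right) \left(-7\right)} = \frac{G}{7}$)
$- 2 Z{\left(v{\left(\sqrt{\left(3 - 2\right) + 4} \right)} \right)} = - 2 \frac{-6 + 2 \left(\sqrt{\left(3 - 2\right) + 4}\right)^{2}}{7} = - 2 \frac{-6 + 2 \left(\sqrt{1 + 4}\right)^{2}}{7} = - 2 \frac{-6 + 2 \left(\sqrt{5}\right)^{2}}{7} = - 2 \frac{-6 + 2 \cdot 5}{7} = - 2 \frac{-6 + 10}{7} = - 2 \cdot \frac{1}{7} \cdot 4 = \left(-2\right) \frac{4}{7} = - \frac{8}{7}$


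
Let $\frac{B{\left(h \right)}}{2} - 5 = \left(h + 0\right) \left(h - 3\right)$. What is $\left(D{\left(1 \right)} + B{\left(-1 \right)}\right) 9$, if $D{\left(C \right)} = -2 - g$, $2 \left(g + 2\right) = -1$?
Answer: $\frac{333}{2} \approx 166.5$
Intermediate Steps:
$g = - \frac{5}{2}$ ($g = -2 + \frac{1}{2} \left(-1\right) = -2 - \frac{1}{2} = - \frac{5}{2} \approx -2.5$)
$D{\left(C \right)} = \frac{1}{2}$ ($D{\left(C \right)} = -2 - - \frac{5}{2} = -2 + \frac{5}{2} = \frac{1}{2}$)
$B{\left(h \right)} = 10 + 2 h \left(-3 + h\right)$ ($B{\left(h \right)} = 10 + 2 \left(h + 0\right) \left(h - 3\right) = 10 + 2 h \left(-3 + h\right)$)
$\left(D{\left(1 \right)} + B{\left(-1 \right)}\right) 9 = \left(\frac{1}{2} + \left(10 - -6 + 2 \left(-1\right)^{2}\right)\right) 9 = \left(\frac{1}{2} + \left(10 + 6 + 2 \cdot 1\right)\right) 9 = \left(\frac{1}{2} + \left(10 + 6 + 2\right)\right) 9 = \left(\frac{1}{2} + 18\right) 9 = \frac{37}{2} \cdot 9 = \frac{333}{2}$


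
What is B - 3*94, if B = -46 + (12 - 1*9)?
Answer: -325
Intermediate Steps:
B = -43 (B = -46 + (12 - 9) = -46 + 3 = -43)
B - 3*94 = -43 - 3*94 = -43 - 282 = -325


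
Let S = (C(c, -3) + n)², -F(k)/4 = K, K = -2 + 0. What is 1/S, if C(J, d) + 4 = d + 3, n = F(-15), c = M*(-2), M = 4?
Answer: 1/16 ≈ 0.062500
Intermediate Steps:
K = -2
F(k) = 8 (F(k) = -4*(-2) = 8)
c = -8 (c = 4*(-2) = -8)
n = 8
C(J, d) = -1 + d (C(J, d) = -4 + (d + 3) = -4 + (3 + d) = -1 + d)
S = 16 (S = ((-1 - 3) + 8)² = (-4 + 8)² = 4² = 16)
1/S = 1/16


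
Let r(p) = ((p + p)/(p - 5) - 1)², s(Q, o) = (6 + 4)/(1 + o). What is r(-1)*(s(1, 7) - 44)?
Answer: -19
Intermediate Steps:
s(Q, o) = 10/(1 + o)
r(p) = (-1 + 2*p/(-5 + p))² (r(p) = ((2*p)/(-5 + p) - 1)² = (2*p/(-5 + p) - 1)² = (-1 + 2*p/(-5 + p))²)
r(-1)*(s(1, 7) - 44) = ((5 - 1)²/(-5 - 1)²)*(10/(1 + 7) - 44) = (4²/(-6)²)*(10/8 - 44) = ((1/36)*16)*(10*(⅛) - 44) = 4*(5/4 - 44)/9 = (4/9)*(-171/4) = -19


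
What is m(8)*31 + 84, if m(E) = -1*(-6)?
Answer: 270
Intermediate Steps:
m(E) = 6
m(8)*31 + 84 = 6*31 + 84 = 186 + 84 = 270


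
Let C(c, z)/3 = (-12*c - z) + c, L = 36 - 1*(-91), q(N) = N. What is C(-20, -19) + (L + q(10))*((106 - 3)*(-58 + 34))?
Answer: -337947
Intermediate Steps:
L = 127 (L = 36 + 91 = 127)
C(c, z) = -33*c - 3*z (C(c, z) = 3*((-12*c - z) + c) = 3*((-z - 12*c) + c) = 3*(-z - 11*c) = -33*c - 3*z)
C(-20, -19) + (L + q(10))*((106 - 3)*(-58 + 34)) = (-33*(-20) - 3*(-19)) + (127 + 10)*((106 - 3)*(-58 + 34)) = (660 + 57) + 137*(103*(-24)) = 717 + 137*(-2472) = 717 - 338664 = -337947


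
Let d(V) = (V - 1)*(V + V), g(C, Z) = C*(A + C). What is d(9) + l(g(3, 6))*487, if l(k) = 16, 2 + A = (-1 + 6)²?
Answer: 7936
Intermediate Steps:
A = 23 (A = -2 + (-1 + 6)² = -2 + 5² = -2 + 25 = 23)
g(C, Z) = C*(23 + C)
d(V) = 2*V*(-1 + V) (d(V) = (-1 + V)*(2*V) = 2*V*(-1 + V))
d(9) + l(g(3, 6))*487 = 2*9*(-1 + 9) + 16*487 = 2*9*8 + 7792 = 144 + 7792 = 7936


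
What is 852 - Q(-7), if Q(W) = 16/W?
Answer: 5980/7 ≈ 854.29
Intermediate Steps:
852 - Q(-7) = 852 - 16/(-7) = 852 - 16*(-1)/7 = 852 - 1*(-16/7) = 852 + 16/7 = 5980/7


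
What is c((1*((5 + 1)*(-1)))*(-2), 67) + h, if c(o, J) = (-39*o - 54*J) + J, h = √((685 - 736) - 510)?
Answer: -4019 + I*√561 ≈ -4019.0 + 23.685*I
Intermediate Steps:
h = I*√561 (h = √(-51 - 510) = √(-561) = I*√561 ≈ 23.685*I)
c(o, J) = -53*J - 39*o (c(o, J) = (-54*J - 39*o) + J = -53*J - 39*o)
c((1*((5 + 1)*(-1)))*(-2), 67) + h = (-53*67 - 39*1*((5 + 1)*(-1))*(-2)) + I*√561 = (-3551 - 39*1*(6*(-1))*(-2)) + I*√561 = (-3551 - 39*1*(-6)*(-2)) + I*√561 = (-3551 - (-234)*(-2)) + I*√561 = (-3551 - 39*12) + I*√561 = (-3551 - 468) + I*√561 = -4019 + I*√561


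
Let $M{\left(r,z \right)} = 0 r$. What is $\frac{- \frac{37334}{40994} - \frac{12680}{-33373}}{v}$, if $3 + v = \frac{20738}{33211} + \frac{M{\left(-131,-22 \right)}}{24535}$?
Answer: $\frac{12057978579341}{53967839228995} \approx 0.22343$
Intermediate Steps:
$M{\left(r,z \right)} = 0$
$v = - \frac{78895}{33211}$ ($v = -3 + \left(\frac{20738}{33211} + \frac{0}{24535}\right) = -3 + \left(20738 \cdot \frac{1}{33211} + 0 \cdot \frac{1}{24535}\right) = -3 + \left(\frac{20738}{33211} + 0\right) = -3 + \frac{20738}{33211} = - \frac{78895}{33211} \approx -2.3756$)
$\frac{- \frac{37334}{40994} - \frac{12680}{-33373}}{v} = \frac{- \frac{37334}{40994} - \frac{12680}{-33373}}{- \frac{78895}{33211}} = \left(\left(-37334\right) \frac{1}{40994} - - \frac{12680}{33373}\right) \left(- \frac{33211}{78895}\right) = \left(- \frac{18667}{20497} + \frac{12680}{33373}\right) \left(- \frac{33211}{78895}\right) = \left(- \frac{363071831}{684046381}\right) \left(- \frac{33211}{78895}\right) = \frac{12057978579341}{53967839228995}$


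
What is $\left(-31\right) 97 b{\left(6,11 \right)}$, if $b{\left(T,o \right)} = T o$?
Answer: $-198462$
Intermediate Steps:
$\left(-31\right) 97 b{\left(6,11 \right)} = \left(-31\right) 97 \cdot 6 \cdot 11 = \left(-3007\right) 66 = -198462$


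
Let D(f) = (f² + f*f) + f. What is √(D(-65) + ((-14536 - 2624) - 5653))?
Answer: 2*I*√3607 ≈ 120.12*I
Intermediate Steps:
D(f) = f + 2*f² (D(f) = (f² + f²) + f = 2*f² + f = f + 2*f²)
√(D(-65) + ((-14536 - 2624) - 5653)) = √(-65*(1 + 2*(-65)) + ((-14536 - 2624) - 5653)) = √(-65*(1 - 130) + (-17160 - 5653)) = √(-65*(-129) - 22813) = √(8385 - 22813) = √(-14428) = 2*I*√3607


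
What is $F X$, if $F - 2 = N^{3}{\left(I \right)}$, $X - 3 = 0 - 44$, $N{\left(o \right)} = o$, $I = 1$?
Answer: $-123$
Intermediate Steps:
$X = -41$ ($X = 3 + \left(0 - 44\right) = 3 - 44 = -41$)
$F = 3$ ($F = 2 + 1^{3} = 2 + 1 = 3$)
$F X = 3 \left(-41\right) = -123$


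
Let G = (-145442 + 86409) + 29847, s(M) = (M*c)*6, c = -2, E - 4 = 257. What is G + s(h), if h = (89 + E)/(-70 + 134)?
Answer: -234013/8 ≈ -29252.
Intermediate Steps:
E = 261 (E = 4 + 257 = 261)
h = 175/32 (h = (89 + 261)/(-70 + 134) = 350/64 = 350*(1/64) = 175/32 ≈ 5.4688)
s(M) = -12*M (s(M) = (M*(-2))*6 = -2*M*6 = -12*M)
G = -29186 (G = -59033 + 29847 = -29186)
G + s(h) = -29186 - 12*175/32 = -29186 - 525/8 = -234013/8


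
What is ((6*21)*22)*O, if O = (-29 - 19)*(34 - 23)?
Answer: -1463616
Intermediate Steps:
O = -528 (O = -48*11 = -528)
((6*21)*22)*O = ((6*21)*22)*(-528) = (126*22)*(-528) = 2772*(-528) = -1463616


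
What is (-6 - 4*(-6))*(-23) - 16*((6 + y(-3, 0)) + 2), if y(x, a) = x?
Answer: -494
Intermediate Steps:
(-6 - 4*(-6))*(-23) - 16*((6 + y(-3, 0)) + 2) = (-6 - 4*(-6))*(-23) - 16*((6 - 3) + 2) = (-6 + 24)*(-23) - 16*(3 + 2) = 18*(-23) - 16*5 = -414 - 80 = -494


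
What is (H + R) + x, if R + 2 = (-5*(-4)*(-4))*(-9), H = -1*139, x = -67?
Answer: 512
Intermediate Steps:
H = -139
R = 718 (R = -2 + (-5*(-4)*(-4))*(-9) = -2 + (20*(-4))*(-9) = -2 - 80*(-9) = -2 + 720 = 718)
(H + R) + x = (-139 + 718) - 67 = 579 - 67 = 512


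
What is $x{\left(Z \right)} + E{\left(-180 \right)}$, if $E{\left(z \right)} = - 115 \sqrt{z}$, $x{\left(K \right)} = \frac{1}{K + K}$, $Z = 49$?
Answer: $\frac{1}{98} - 690 i \sqrt{5} \approx 0.010204 - 1542.9 i$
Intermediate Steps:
$x{\left(K \right)} = \frac{1}{2 K}$
$x{\left(Z \right)} + E{\left(-180 \right)} = \frac{1}{2 \cdot 49} - 115 \sqrt{-180} = \frac{1}{2} \cdot \frac{1}{49} - 115 \cdot 6 i \sqrt{5} = \frac{1}{98} - 690 i \sqrt{5}$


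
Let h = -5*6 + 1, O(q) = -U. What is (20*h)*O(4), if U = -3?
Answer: -1740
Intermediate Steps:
O(q) = 3 (O(q) = -1*(-3) = 3)
h = -29 (h = -30 + 1 = -29)
(20*h)*O(4) = (20*(-29))*3 = -580*3 = -1740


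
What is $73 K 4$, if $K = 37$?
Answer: $10804$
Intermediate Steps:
$73 K 4 = 73 \cdot 37 \cdot 4 = 2701 \cdot 4 = 10804$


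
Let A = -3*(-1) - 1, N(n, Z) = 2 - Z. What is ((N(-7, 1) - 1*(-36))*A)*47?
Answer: 3478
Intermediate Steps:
A = 2 (A = 3 - 1 = 2)
((N(-7, 1) - 1*(-36))*A)*47 = (((2 - 1*1) - 1*(-36))*2)*47 = (((2 - 1) + 36)*2)*47 = ((1 + 36)*2)*47 = (37*2)*47 = 74*47 = 3478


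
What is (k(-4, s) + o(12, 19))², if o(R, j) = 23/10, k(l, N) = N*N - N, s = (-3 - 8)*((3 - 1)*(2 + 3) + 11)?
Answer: 287234899249/100 ≈ 2.8723e+9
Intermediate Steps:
s = -231 (s = -11*(2*5 + 11) = -11*(10 + 11) = -11*21 = -231)
k(l, N) = N² - N
o(R, j) = 23/10 (o(R, j) = 23*(⅒) = 23/10)
(k(-4, s) + o(12, 19))² = (-231*(-1 - 231) + 23/10)² = (-231*(-232) + 23/10)² = (53592 + 23/10)² = (535943/10)² = 287234899249/100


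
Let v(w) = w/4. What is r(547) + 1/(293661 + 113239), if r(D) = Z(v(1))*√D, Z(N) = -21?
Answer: 1/406900 - 21*√547 ≈ -491.15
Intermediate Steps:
v(w) = w/4 (v(w) = w*(¼) = w/4)
r(D) = -21*√D
r(547) + 1/(293661 + 113239) = -21*√547 + 1/(293661 + 113239) = -21*√547 + 1/406900 = 1/406900 - 21*√547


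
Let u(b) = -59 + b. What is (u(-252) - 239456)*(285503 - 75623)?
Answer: -50322297960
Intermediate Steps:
(u(-252) - 239456)*(285503 - 75623) = ((-59 - 252) - 239456)*(285503 - 75623) = (-311 - 239456)*209880 = -239767*209880 = -50322297960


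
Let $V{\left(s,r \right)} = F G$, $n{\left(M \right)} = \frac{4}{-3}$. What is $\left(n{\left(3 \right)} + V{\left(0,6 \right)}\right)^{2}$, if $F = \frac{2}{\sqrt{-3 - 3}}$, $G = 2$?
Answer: $- \frac{8}{9} + \frac{16 i \sqrt{6}}{9} \approx -0.88889 + 4.3546 i$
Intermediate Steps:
$F = - \frac{i \sqrt{6}}{3}$ ($F = \frac{2}{\sqrt{-6}} = \frac{2}{i \sqrt{6}} = 2 \left(- \frac{i \sqrt{6}}{6}\right) = - \frac{i \sqrt{6}}{3} \approx - 0.8165 i$)
$n{\left(M \right)} = - \frac{4}{3}$ ($n{\left(M \right)} = 4 \left(- \frac{1}{3}\right) = - \frac{4}{3}$)
$V{\left(s,r \right)} = - \frac{2 i \sqrt{6}}{3}$ ($V{\left(s,r \right)} = - \frac{i \sqrt{6}}{3} \cdot 2 = - \frac{2 i \sqrt{6}}{3}$)
$\left(n{\left(3 \right)} + V{\left(0,6 \right)}\right)^{2} = \left(- \frac{4}{3} - \frac{2 i \sqrt{6}}{3}\right)^{2}$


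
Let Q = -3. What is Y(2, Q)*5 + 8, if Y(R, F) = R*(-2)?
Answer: -12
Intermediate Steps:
Y(R, F) = -2*R
Y(2, Q)*5 + 8 = -2*2*5 + 8 = -4*5 + 8 = -20 + 8 = -12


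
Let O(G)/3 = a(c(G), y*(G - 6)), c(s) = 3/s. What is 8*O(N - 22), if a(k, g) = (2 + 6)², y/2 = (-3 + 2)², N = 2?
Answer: 1536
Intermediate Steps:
y = 2 (y = 2*(-3 + 2)² = 2*(-1)² = 2*1 = 2)
a(k, g) = 64 (a(k, g) = 8² = 64)
O(G) = 192 (O(G) = 3*64 = 192)
8*O(N - 22) = 8*192 = 1536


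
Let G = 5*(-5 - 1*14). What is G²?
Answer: 9025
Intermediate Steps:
G = -95 (G = 5*(-5 - 14) = 5*(-19) = -95)
G² = (-95)² = 9025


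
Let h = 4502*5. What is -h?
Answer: -22510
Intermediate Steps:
h = 22510
-h = -1*22510 = -22510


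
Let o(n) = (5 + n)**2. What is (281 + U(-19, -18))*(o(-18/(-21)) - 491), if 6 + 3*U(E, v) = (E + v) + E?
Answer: -17477218/147 ≈ -1.1889e+5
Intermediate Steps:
U(E, v) = -2 + v/3 + 2*E/3 (U(E, v) = -2 + ((E + v) + E)/3 = -2 + (v + 2*E)/3 = -2 + (v/3 + 2*E/3) = -2 + v/3 + 2*E/3)
(281 + U(-19, -18))*(o(-18/(-21)) - 491) = (281 + (-2 + (1/3)*(-18) + (2/3)*(-19)))*((5 - 18/(-21))**2 - 491) = (281 + (-2 - 6 - 38/3))*((5 - 18*(-1/21))**2 - 491) = (281 - 62/3)*((5 + 6/7)**2 - 491) = 781*((41/7)**2 - 491)/3 = 781*(1681/49 - 491)/3 = (781/3)*(-22378/49) = -17477218/147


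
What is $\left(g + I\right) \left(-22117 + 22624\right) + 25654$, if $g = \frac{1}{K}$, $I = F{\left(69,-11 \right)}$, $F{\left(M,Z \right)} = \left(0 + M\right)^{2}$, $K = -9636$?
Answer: $\frac{7835612803}{3212} \approx 2.4395 \cdot 10^{6}$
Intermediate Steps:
$F{\left(M,Z \right)} = M^{2}$
$I = 4761$ ($I = 69^{2} = 4761$)
$g = - \frac{1}{9636}$ ($g = \frac{1}{-9636} = - \frac{1}{9636} \approx -0.00010378$)
$\left(g + I\right) \left(-22117 + 22624\right) + 25654 = \left(- \frac{1}{9636} + 4761\right) \left(-22117 + 22624\right) + 25654 = \frac{45876995}{9636} \cdot 507 + 25654 = \frac{7753212155}{3212} + 25654 = \frac{7835612803}{3212}$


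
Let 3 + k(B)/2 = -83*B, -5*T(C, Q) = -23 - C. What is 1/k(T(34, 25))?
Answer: -5/9492 ≈ -0.00052676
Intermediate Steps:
T(C, Q) = 23/5 + C/5 (T(C, Q) = -(-23 - C)/5 = 23/5 + C/5)
k(B) = -6 - 166*B (k(B) = -6 + 2*(-83*B) = -6 - 166*B)
1/k(T(34, 25)) = 1/(-6 - 166*(23/5 + (⅕)*34)) = 1/(-6 - 166*(23/5 + 34/5)) = 1/(-6 - 166*57/5) = 1/(-6 - 9462/5) = 1/(-9492/5) = -5/9492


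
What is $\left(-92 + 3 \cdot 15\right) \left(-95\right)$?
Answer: $4465$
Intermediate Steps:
$\left(-92 + 3 \cdot 15\right) \left(-95\right) = \left(-92 + 45\right) \left(-95\right) = \left(-47\right) \left(-95\right) = 4465$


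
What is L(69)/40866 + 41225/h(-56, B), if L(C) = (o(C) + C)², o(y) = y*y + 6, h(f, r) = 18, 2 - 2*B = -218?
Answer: 350944163/122598 ≈ 2862.6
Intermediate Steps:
B = 110 (B = 1 - ½*(-218) = 1 + 109 = 110)
o(y) = 6 + y² (o(y) = y² + 6 = 6 + y²)
L(C) = (6 + C + C²)² (L(C) = ((6 + C²) + C)² = (6 + C + C²)²)
L(69)/40866 + 41225/h(-56, B) = (6 + 69 + 69²)²/40866 + 41225/18 = (6 + 69 + 4761)²*(1/40866) + 41225*(1/18) = 4836²*(1/40866) + 41225/18 = 23386896*(1/40866) + 41225/18 = 3897816/6811 + 41225/18 = 350944163/122598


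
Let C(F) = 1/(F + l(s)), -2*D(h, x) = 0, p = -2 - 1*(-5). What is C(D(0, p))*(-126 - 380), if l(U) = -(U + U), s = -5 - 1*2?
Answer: -253/7 ≈ -36.143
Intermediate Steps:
p = 3 (p = -2 + 5 = 3)
D(h, x) = 0 (D(h, x) = -½*0 = 0)
s = -7 (s = -5 - 2 = -7)
l(U) = -2*U
C(F) = 1/(14 + F) (C(F) = 1/(F - 2*(-7)) = 1/(F + 14) = 1/(14 + F))
C(D(0, p))*(-126 - 380) = (-126 - 380)/(14 + 0) = -506/14 = (1/14)*(-506) = -253/7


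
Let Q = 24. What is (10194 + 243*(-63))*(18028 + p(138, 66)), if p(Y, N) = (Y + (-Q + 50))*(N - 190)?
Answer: 11805420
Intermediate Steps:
p(Y, N) = (-190 + N)*(26 + Y) (p(Y, N) = (Y + (-1*24 + 50))*(N - 190) = (Y + (-24 + 50))*(-190 + N) = (Y + 26)*(-190 + N) = (26 + Y)*(-190 + N) = (-190 + N)*(26 + Y))
(10194 + 243*(-63))*(18028 + p(138, 66)) = (10194 + 243*(-63))*(18028 + (-4940 - 190*138 + 26*66 + 66*138)) = (10194 - 15309)*(18028 + (-4940 - 26220 + 1716 + 9108)) = -5115*(18028 - 20336) = -5115*(-2308) = 11805420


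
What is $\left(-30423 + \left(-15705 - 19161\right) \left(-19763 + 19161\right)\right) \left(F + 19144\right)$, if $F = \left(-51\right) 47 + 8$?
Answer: $351166520295$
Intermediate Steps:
$F = -2389$ ($F = -2397 + 8 = -2389$)
$\left(-30423 + \left(-15705 - 19161\right) \left(-19763 + 19161\right)\right) \left(F + 19144\right) = \left(-30423 + \left(-15705 - 19161\right) \left(-19763 + 19161\right)\right) \left(-2389 + 19144\right) = \left(-30423 - -20989332\right) 16755 = \left(-30423 + 20989332\right) 16755 = 20958909 \cdot 16755 = 351166520295$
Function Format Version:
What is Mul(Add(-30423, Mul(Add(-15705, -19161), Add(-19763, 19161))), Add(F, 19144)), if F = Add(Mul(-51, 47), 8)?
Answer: 351166520295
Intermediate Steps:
F = -2389 (F = Add(-2397, 8) = -2389)
Mul(Add(-30423, Mul(Add(-15705, -19161), Add(-19763, 19161))), Add(F, 19144)) = Mul(Add(-30423, Mul(Add(-15705, -19161), Add(-19763, 19161))), Add(-2389, 19144)) = Mul(Add(-30423, Mul(-34866, -602)), 16755) = Mul(Add(-30423, 20989332), 16755) = Mul(20958909, 16755) = 351166520295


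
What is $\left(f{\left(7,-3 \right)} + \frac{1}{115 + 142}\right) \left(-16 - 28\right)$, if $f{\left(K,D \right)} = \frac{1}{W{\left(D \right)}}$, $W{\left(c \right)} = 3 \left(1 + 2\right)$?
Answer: $- \frac{11704}{2313} \approx -5.0601$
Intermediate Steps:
$W{\left(c \right)} = 9$ ($W{\left(c \right)} = 3 \cdot 3 = 9$)
$f{\left(K,D \right)} = \frac{1}{9}$
$\left(f{\left(7,-3 \right)} + \frac{1}{115 + 142}\right) \left(-16 - 28\right) = \left(\frac{1}{9} + \frac{1}{115 + 142}\right) \left(-16 - 28\right) = \left(\frac{1}{9} + \frac{1}{257}\right) \left(-44\right) = \frac{266}{2313} \left(-44\right) = - \frac{11704}{2313}$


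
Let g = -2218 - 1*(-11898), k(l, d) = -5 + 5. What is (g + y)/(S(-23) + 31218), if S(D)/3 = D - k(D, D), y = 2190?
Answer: 11870/31149 ≈ 0.38107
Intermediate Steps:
k(l, d) = 0
g = 9680 (g = -2218 + 11898 = 9680)
S(D) = 3*D (S(D) = 3*(D - 1*0) = 3*(D + 0) = 3*D)
(g + y)/(S(-23) + 31218) = (9680 + 2190)/(3*(-23) + 31218) = 11870/(-69 + 31218) = 11870/31149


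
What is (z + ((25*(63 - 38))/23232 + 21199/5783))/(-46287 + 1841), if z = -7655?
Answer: 1027958162137/5971349256576 ≈ 0.17215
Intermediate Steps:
(z + ((25*(63 - 38))/23232 + 21199/5783))/(-46287 + 1841) = (-7655 + ((25*(63 - 38))/23232 + 21199/5783))/(-46287 + 1841) = (-7655 + ((25*25)*(1/23232) + 21199*(1/5783)))/(-44446) = (-7655 + (625*(1/23232) + 21199/5783))*(-1/44446) = (-7655 + (625/23232 + 21199/5783))*(-1/44446) = (-7655 + 496109543/134350656)*(-1/44446) = -1027958162137/134350656*(-1/44446) = 1027958162137/5971349256576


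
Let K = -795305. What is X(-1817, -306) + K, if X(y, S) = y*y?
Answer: 2506184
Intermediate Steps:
X(y, S) = y**2
X(-1817, -306) + K = (-1817)**2 - 795305 = 3301489 - 795305 = 2506184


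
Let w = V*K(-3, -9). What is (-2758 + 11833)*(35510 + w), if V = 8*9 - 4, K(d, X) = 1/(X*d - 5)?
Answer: 322281300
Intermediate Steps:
K(d, X) = 1/(-5 + X*d)
V = 68 (V = 72 - 4 = 68)
w = 34/11 (w = 68/(-5 - 9*(-3)) = 68/(-5 + 27) = 68/22 = 68*(1/22) = 34/11 ≈ 3.0909)
(-2758 + 11833)*(35510 + w) = (-2758 + 11833)*(35510 + 34/11) = 9075*(390644/11) = 322281300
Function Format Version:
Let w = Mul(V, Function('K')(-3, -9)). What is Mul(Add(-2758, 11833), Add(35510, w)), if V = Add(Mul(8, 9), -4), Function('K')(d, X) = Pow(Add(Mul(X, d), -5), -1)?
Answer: 322281300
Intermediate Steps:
Function('K')(d, X) = Pow(Add(-5, Mul(X, d)), -1)
V = 68 (V = Add(72, -4) = 68)
w = Rational(34, 11) (w = Mul(68, Pow(Add(-5, Mul(-9, -3)), -1)) = Mul(68, Pow(Add(-5, 27), -1)) = Mul(68, Pow(22, -1)) = Mul(68, Rational(1, 22)) = Rational(34, 11) ≈ 3.0909)
Mul(Add(-2758, 11833), Add(35510, w)) = Mul(Add(-2758, 11833), Add(35510, Rational(34, 11))) = Mul(9075, Rational(390644, 11)) = 322281300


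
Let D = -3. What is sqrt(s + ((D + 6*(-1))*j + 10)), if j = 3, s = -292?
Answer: I*sqrt(309) ≈ 17.578*I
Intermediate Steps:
sqrt(s + ((D + 6*(-1))*j + 10)) = sqrt(-292 + ((-3 + 6*(-1))*3 + 10)) = sqrt(-292 + ((-3 - 6)*3 + 10)) = sqrt(-292 + (-9*3 + 10)) = sqrt(-292 + (-27 + 10)) = sqrt(-292 - 17) = sqrt(-309) = I*sqrt(309)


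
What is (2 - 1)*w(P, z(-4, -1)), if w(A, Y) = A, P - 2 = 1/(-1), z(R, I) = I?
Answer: 1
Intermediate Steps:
P = 1 (P = 2 + 1/(-1) = 2 - 1 = 1)
(2 - 1)*w(P, z(-4, -1)) = (2 - 1)*1 = 1*1 = 1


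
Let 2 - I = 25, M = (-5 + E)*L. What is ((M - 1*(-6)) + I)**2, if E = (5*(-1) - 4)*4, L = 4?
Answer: 32761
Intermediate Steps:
E = -36 (E = (-5 - 4)*4 = -9*4 = -36)
M = -164 (M = (-5 - 36)*4 = -41*4 = -164)
I = -23 (I = 2 - 1*25 = 2 - 25 = -23)
((M - 1*(-6)) + I)**2 = ((-164 - 1*(-6)) - 23)**2 = ((-164 + 6) - 23)**2 = (-158 - 23)**2 = (-181)**2 = 32761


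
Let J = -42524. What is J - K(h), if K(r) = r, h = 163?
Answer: -42687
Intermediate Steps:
J - K(h) = -42524 - 1*163 = -42524 - 163 = -42687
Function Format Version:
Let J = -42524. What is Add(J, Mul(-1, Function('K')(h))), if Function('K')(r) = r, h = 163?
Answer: -42687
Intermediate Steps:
Add(J, Mul(-1, Function('K')(h))) = Add(-42524, Mul(-1, 163)) = Add(-42524, -163) = -42687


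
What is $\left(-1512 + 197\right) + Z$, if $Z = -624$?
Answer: $-1939$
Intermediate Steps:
$\left(-1512 + 197\right) + Z = \left(-1512 + 197\right) - 624 = -1315 - 624 = -1939$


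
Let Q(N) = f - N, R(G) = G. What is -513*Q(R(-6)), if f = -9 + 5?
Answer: -1026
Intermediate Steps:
f = -4
Q(N) = -4 - N
-513*Q(R(-6)) = -513*(-4 - 1*(-6)) = -513*(-4 + 6) = -513*2 = -1026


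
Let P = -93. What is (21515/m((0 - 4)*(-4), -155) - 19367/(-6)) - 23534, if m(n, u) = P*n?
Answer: -30237091/1488 ≈ -20321.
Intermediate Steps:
m(n, u) = -93*n
(21515/m((0 - 4)*(-4), -155) - 19367/(-6)) - 23534 = (21515/((-93*(0 - 4)*(-4))) - 19367/(-6)) - 23534 = (21515/((-(-372)*(-4))) - 19367*(-1/6)) - 23534 = (21515/((-93*16)) + 19367/6) - 23534 = (21515/(-1488) + 19367/6) - 23534 = (21515*(-1/1488) + 19367/6) - 23534 = (-21515/1488 + 19367/6) - 23534 = 4781501/1488 - 23534 = -30237091/1488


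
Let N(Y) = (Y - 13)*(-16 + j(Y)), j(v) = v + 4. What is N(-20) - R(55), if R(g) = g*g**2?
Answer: -165319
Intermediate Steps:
j(v) = 4 + v
R(g) = g**3
N(Y) = (-13 + Y)*(-12 + Y) (N(Y) = (Y - 13)*(-16 + (4 + Y)) = (-13 + Y)*(-12 + Y))
N(-20) - R(55) = (156 + (-20)**2 - 25*(-20)) - 1*55**3 = (156 + 400 + 500) - 1*166375 = 1056 - 166375 = -165319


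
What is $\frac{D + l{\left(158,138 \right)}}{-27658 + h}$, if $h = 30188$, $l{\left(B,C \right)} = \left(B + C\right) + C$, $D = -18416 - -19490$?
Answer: $\frac{754}{1265} \approx 0.59605$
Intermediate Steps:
$D = 1074$ ($D = -18416 + 19490 = 1074$)
$l{\left(B,C \right)} = B + 2 C$
$\frac{D + l{\left(158,138 \right)}}{-27658 + h} = \frac{1074 + \left(158 + 2 \cdot 138\right)}{-27658 + 30188} = \frac{1074 + \left(158 + 276\right)}{2530} = \left(1074 + 434\right) \frac{1}{2530} = 1508 \cdot \frac{1}{2530} = \frac{754}{1265}$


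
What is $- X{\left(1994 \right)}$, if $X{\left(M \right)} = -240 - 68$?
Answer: $308$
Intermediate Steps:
$X{\left(M \right)} = -308$ ($X{\left(M \right)} = -240 - 68 = -308$)
$- X{\left(1994 \right)} = \left(-1\right) \left(-308\right) = 308$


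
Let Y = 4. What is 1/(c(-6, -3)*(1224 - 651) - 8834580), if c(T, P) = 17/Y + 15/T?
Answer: -4/35334309 ≈ -1.1320e-7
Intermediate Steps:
c(T, P) = 17/4 + 15/T
1/(c(-6, -3)*(1224 - 651) - 8834580) = 1/((17/4 + 15/(-6))*(1224 - 651) - 8834580) = 1/((17/4 + 15*(-⅙))*573 - 8834580) = 1/((17/4 - 5/2)*573 - 8834580) = 1/((7/4)*573 - 8834580) = 1/(4011/4 - 8834580) = 1/(-35334309/4) = -4/35334309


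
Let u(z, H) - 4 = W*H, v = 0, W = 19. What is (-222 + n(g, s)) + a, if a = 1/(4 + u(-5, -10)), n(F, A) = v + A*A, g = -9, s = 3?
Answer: -38767/182 ≈ -213.01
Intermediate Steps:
n(F, A) = A**2 (n(F, A) = 0 + A*A = 0 + A**2 = A**2)
u(z, H) = 4 + 19*H
a = -1/182 (a = 1/(4 + (4 + 19*(-10))) = 1/(4 + (4 - 190)) = 1/(4 - 186) = 1/(-182) = -1/182 ≈ -0.0054945)
(-222 + n(g, s)) + a = (-222 + 3**2) - 1/182 = (-222 + 9) - 1/182 = -213 - 1/182 = -38767/182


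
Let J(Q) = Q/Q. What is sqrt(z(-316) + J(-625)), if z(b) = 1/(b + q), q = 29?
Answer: sqrt(82082)/287 ≈ 0.99826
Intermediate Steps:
J(Q) = 1
z(b) = 1/(29 + b) (z(b) = 1/(b + 29) = 1/(29 + b))
sqrt(z(-316) + J(-625)) = sqrt(1/(29 - 316) + 1) = sqrt(1/(-287) + 1) = sqrt(-1/287 + 1) = sqrt(286/287) = sqrt(82082)/287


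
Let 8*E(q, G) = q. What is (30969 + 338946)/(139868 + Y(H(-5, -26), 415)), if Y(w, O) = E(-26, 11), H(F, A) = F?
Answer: 1479660/559459 ≈ 2.6448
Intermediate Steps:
E(q, G) = q/8
Y(w, O) = -13/4 (Y(w, O) = (1/8)*(-26) = -13/4)
(30969 + 338946)/(139868 + Y(H(-5, -26), 415)) = (30969 + 338946)/(139868 - 13/4) = 369915/(559459/4) = 369915*(4/559459) = 1479660/559459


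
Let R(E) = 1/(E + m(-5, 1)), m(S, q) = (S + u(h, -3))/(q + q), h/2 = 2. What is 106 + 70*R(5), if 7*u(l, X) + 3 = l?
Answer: 1199/9 ≈ 133.22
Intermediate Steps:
h = 4 (h = 2*2 = 4)
u(l, X) = -3/7 + l/7
m(S, q) = (⅐ + S)/(2*q) (m(S, q) = (S + (-3/7 + (⅐)*4))/(q + q) = (S + (-3/7 + 4/7))/((2*q)) = (S + ⅐)*(1/(2*q)) = (⅐ + S)*(1/(2*q)) = (⅐ + S)/(2*q))
R(E) = 1/(-17/7 + E) (R(E) = 1/(E + (1/14)*(1 + 7*(-5))/1) = 1/(E + (1/14)*1*(1 - 35)) = 1/(E + (1/14)*1*(-34)) = 1/(E - 17/7) = 1/(-17/7 + E))
106 + 70*R(5) = 106 + 70*(7/(-17 + 7*5)) = 106 + 70*(7/(-17 + 35)) = 106 + 70*(7/18) = 106 + 245/9 = 1199/9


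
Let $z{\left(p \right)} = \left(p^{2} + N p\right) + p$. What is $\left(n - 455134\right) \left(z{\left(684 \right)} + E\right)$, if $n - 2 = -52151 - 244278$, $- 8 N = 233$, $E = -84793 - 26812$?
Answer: $- \frac{506572406147}{2} \approx -2.5329 \cdot 10^{11}$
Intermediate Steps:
$E = -111605$
$N = - \frac{233}{8}$ ($N = \left(- \frac{1}{8}\right) 233 = - \frac{233}{8} \approx -29.125$)
$z{\left(p \right)} = p^{2} - \frac{225 p}{8}$ ($z{\left(p \right)} = \left(p^{2} - \frac{233 p}{8}\right) + p = p^{2} - \frac{225 p}{8}$)
$n = -296427$ ($n = 2 - 296429 = -296427$)
$\left(n - 455134\right) \left(z{\left(684 \right)} + E\right) = \left(-296427 - 455134\right) \left(\frac{1}{8} \cdot 684 \left(-225 + 8 \cdot 684\right) - 111605\right) = - 751561 \left(\frac{1}{8} \cdot 684 \left(-225 + 5472\right) - 111605\right) = - 751561 \left(\frac{1}{8} \cdot 684 \cdot 5247 - 111605\right) = - 751561 \left(\frac{897237}{2} - 111605\right) = \left(-751561\right) \frac{674027}{2} = - \frac{506572406147}{2}$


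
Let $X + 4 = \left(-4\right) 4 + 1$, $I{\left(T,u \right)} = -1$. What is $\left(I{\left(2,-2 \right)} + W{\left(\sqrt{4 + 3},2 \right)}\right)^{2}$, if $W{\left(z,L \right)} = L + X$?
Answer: $324$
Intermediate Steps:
$X = -19$ ($X = -4 + \left(\left(-4\right) 4 + 1\right) = -4 + \left(-16 + 1\right) = -4 - 15 = -19$)
$W{\left(z,L \right)} = -19 + L$ ($W{\left(z,L \right)} = L - 19 = -19 + L$)
$\left(I{\left(2,-2 \right)} + W{\left(\sqrt{4 + 3},2 \right)}\right)^{2} = \left(-1 + \left(-19 + 2\right)\right)^{2} = \left(-1 - 17\right)^{2} = \left(-18\right)^{2} = 324$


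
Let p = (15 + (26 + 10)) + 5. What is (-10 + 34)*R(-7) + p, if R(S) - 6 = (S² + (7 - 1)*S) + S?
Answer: 200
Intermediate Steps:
R(S) = 6 + S² + 7*S (R(S) = 6 + ((S² + (7 - 1)*S) + S) = 6 + ((S² + 6*S) + S) = 6 + (S² + 7*S) = 6 + S² + 7*S)
p = 56 (p = (15 + 36) + 5 = 51 + 5 = 56)
(-10 + 34)*R(-7) + p = (-10 + 34)*(6 + (-7)² + 7*(-7)) + 56 = 24*(6 + 49 - 49) + 56 = 24*6 + 56 = 144 + 56 = 200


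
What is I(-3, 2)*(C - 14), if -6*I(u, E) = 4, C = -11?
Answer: 50/3 ≈ 16.667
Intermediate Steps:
I(u, E) = -⅔ (I(u, E) = -⅙*4 = -⅔)
I(-3, 2)*(C - 14) = -2*(-11 - 14)/3 = -⅔*(-25) = 50/3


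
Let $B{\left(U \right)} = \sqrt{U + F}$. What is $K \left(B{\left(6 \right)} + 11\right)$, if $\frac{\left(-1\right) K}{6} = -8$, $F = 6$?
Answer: $528 + 96 \sqrt{3} \approx 694.28$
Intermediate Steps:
$K = 48$ ($K = \left(-6\right) \left(-8\right) = 48$)
$B{\left(U \right)} = \sqrt{6 + U}$ ($B{\left(U \right)} = \sqrt{U + 6} = \sqrt{6 + U}$)
$K \left(B{\left(6 \right)} + 11\right) = 48 \left(\sqrt{6 + 6} + 11\right) = 48 \left(\sqrt{12} + 11\right) = 48 \left(2 \sqrt{3} + 11\right) = 48 \left(11 + 2 \sqrt{3}\right) = 528 + 96 \sqrt{3}$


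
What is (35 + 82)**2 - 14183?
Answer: -494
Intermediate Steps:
(35 + 82)**2 - 14183 = 117**2 - 14183 = 13689 - 14183 = -494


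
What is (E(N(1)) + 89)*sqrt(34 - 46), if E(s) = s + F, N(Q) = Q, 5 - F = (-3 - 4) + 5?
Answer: 194*I*sqrt(3) ≈ 336.02*I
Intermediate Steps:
F = 7 (F = 5 - ((-3 - 4) + 5) = 5 - (-7 + 5) = 5 - 1*(-2) = 5 + 2 = 7)
E(s) = 7 + s (E(s) = s + 7 = 7 + s)
(E(N(1)) + 89)*sqrt(34 - 46) = ((7 + 1) + 89)*sqrt(34 - 46) = (8 + 89)*sqrt(-12) = 97*(2*I*sqrt(3)) = 194*I*sqrt(3)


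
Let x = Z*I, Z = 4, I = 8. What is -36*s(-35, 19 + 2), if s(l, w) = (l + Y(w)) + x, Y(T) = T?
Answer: -648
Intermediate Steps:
x = 32 (x = 4*8 = 32)
s(l, w) = 32 + l + w (s(l, w) = (l + w) + 32 = 32 + l + w)
-36*s(-35, 19 + 2) = -36*(32 - 35 + (19 + 2)) = -36*(32 - 35 + 21) = -36*18 = -648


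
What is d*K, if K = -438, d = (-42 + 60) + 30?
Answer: -21024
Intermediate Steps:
d = 48 (d = 18 + 30 = 48)
d*K = 48*(-438) = -21024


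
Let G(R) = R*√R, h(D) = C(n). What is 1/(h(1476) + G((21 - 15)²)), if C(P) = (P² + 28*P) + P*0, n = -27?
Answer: 1/189 ≈ 0.0052910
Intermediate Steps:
C(P) = P² + 28*P (C(P) = (P² + 28*P) + 0 = P² + 28*P)
h(D) = -27 (h(D) = -27*(28 - 27) = -27*1 = -27)
G(R) = R^(3/2)
1/(h(1476) + G((21 - 15)²)) = 1/(-27 + ((21 - 15)²)^(3/2)) = 1/(-27 + (6²)^(3/2)) = 1/(-27 + 36^(3/2)) = 1/(-27 + 216) = 1/189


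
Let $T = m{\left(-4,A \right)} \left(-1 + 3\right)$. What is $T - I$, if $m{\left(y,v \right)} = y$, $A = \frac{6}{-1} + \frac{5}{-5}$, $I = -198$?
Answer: $190$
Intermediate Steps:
$A = -7$ ($A = 6 \left(-1\right) + 5 \left(- \frac{1}{5}\right) = -6 - 1 = -7$)
$T = -8$ ($T = - 4 \left(-1 + 3\right) = \left(-4\right) 2 = -8$)
$T - I = -8 - -198 = -8 + 198 = 190$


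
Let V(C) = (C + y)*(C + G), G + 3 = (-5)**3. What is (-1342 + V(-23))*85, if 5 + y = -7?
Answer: 335155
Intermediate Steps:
y = -12 (y = -5 - 7 = -12)
G = -128 (G = -3 + (-5)**3 = -3 - 125 = -128)
V(C) = (-128 + C)*(-12 + C) (V(C) = (C - 12)*(C - 128) = (-12 + C)*(-128 + C) = (-128 + C)*(-12 + C))
(-1342 + V(-23))*85 = (-1342 + (1536 + (-23)**2 - 140*(-23)))*85 = (-1342 + (1536 + 529 + 3220))*85 = (-1342 + 5285)*85 = 3943*85 = 335155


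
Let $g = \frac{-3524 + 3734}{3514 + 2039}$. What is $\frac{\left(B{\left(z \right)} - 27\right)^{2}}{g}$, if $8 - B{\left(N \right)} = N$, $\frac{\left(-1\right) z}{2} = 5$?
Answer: $\frac{149931}{70} \approx 2141.9$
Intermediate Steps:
$z = -10$ ($z = \left(-2\right) 5 = -10$)
$B{\left(N \right)} = 8 - N$
$g = \frac{70}{1851}$ ($g = \frac{210}{5553} = 210 \cdot \frac{1}{5553} = \frac{70}{1851} \approx 0.037817$)
$\frac{\left(B{\left(z \right)} - 27\right)^{2}}{g} = \frac{\left(\left(8 - -10\right) - 27\right)^{2}}{\frac{70}{1851}} = \left(\left(8 + 10\right) - 27\right)^{2} \cdot \frac{1851}{70} = \left(18 - 27\right)^{2} \cdot \frac{1851}{70} = \left(-9\right)^{2} \cdot \frac{1851}{70} = 81 \cdot \frac{1851}{70} = \frac{149931}{70}$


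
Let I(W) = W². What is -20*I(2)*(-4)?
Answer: 320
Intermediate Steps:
-20*I(2)*(-4) = -20*2²*(-4) = -20*4*(-4) = -80*(-4) = 320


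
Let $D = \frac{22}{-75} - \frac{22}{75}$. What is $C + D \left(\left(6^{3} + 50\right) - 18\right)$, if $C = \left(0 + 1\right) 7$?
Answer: $- \frac{10387}{75} \approx -138.49$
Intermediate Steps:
$D = - \frac{44}{75}$ ($D = 22 \left(- \frac{1}{75}\right) - \frac{22}{75} = - \frac{22}{75} - \frac{22}{75} = - \frac{44}{75} \approx -0.58667$)
$C = 7$ ($C = 1 \cdot 7 = 7$)
$C + D \left(\left(6^{3} + 50\right) - 18\right) = 7 - \frac{44 \left(\left(6^{3} + 50\right) - 18\right)}{75} = 7 - \frac{44 \left(\left(216 + 50\right) - 18\right)}{75} = 7 - \frac{44 \left(266 - 18\right)}{75} = 7 - \frac{10912}{75} = - \frac{10387}{75}$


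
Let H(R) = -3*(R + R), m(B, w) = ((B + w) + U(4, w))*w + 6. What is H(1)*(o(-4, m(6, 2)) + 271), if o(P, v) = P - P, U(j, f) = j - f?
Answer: -1626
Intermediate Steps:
m(B, w) = 6 + w*(4 + B) (m(B, w) = ((B + w) + (4 - w))*w + 6 = (4 + B)*w + 6 = w*(4 + B) + 6 = 6 + w*(4 + B))
o(P, v) = 0
H(R) = -6*R
H(1)*(o(-4, m(6, 2)) + 271) = (-6*1)*(0 + 271) = -6*271 = -1626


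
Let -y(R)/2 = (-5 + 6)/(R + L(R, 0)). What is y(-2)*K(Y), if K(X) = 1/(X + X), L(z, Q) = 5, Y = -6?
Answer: 1/18 ≈ 0.055556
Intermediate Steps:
K(X) = 1/(2*X)
y(R) = -2/(5 + R) (y(R) = -2*(-5 + 6)/(R + 5) = -2/(5 + R))
y(-2)*K(Y) = (-2/(5 - 2))*((1/2)/(-6)) = (-2/3)*((1/2)*(-1/6)) = -2*1/3*(-1/12) = -2/3*(-1/12) = 1/18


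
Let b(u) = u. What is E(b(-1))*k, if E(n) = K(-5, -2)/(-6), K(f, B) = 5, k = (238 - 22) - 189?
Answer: -45/2 ≈ -22.500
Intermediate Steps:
k = 27 (k = 216 - 189 = 27)
E(n) = -⅚ (E(n) = 5/(-6) = 5*(-⅙) = -⅚)
E(b(-1))*k = -⅚*27 = -45/2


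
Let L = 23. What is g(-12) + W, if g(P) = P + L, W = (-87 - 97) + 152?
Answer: -21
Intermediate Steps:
W = -32 (W = -184 + 152 = -32)
g(P) = 23 + P (g(P) = P + 23 = 23 + P)
g(-12) + W = (23 - 12) - 32 = 11 - 32 = -21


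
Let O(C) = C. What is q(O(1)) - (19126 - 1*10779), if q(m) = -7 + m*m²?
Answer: -8353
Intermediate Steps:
q(m) = -7 + m³
q(O(1)) - (19126 - 1*10779) = (-7 + 1³) - (19126 - 1*10779) = (-7 + 1) - (19126 - 10779) = -6 - 1*8347 = -6 - 8347 = -8353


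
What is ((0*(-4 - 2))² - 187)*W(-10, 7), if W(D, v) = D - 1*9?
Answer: 3553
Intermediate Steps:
W(D, v) = -9 + D (W(D, v) = D - 9 = -9 + D)
((0*(-4 - 2))² - 187)*W(-10, 7) = ((0*(-4 - 2))² - 187)*(-9 - 10) = ((0*(-6))² - 187)*(-19) = (0² - 187)*(-19) = (0 - 187)*(-19) = -187*(-19) = 3553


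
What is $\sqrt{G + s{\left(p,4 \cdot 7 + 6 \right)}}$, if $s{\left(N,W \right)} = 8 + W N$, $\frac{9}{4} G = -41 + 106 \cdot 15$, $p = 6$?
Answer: $\frac{2 \sqrt{2026}}{3} \approx 30.007$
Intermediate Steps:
$G = \frac{6196}{9}$ ($G = \frac{4 \left(-41 + 106 \cdot 15\right)}{9} = \frac{4 \left(-41 + 1590\right)}{9} = \frac{4}{9} \cdot 1549 = \frac{6196}{9} \approx 688.44$)
$s{\left(N,W \right)} = 8 + N W$
$\sqrt{G + s{\left(p,4 \cdot 7 + 6 \right)}} = \sqrt{\frac{6196}{9} + \left(8 + 6 \left(4 \cdot 7 + 6\right)\right)} = \sqrt{\frac{6196}{9} + \left(8 + 6 \left(28 + 6\right)\right)} = \sqrt{\frac{6196}{9} + \left(8 + 6 \cdot 34\right)} = \sqrt{\frac{6196}{9} + \left(8 + 204\right)} = \sqrt{\frac{6196}{9} + 212} = \sqrt{\frac{8104}{9}} = \frac{2 \sqrt{2026}}{3}$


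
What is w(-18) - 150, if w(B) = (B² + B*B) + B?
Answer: 480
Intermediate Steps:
w(B) = B + 2*B² (w(B) = (B² + B²) + B = 2*B² + B = B + 2*B²)
w(-18) - 150 = -18*(1 + 2*(-18)) - 150 = -18*(1 - 36) - 150 = -18*(-35) - 150 = 630 - 150 = 480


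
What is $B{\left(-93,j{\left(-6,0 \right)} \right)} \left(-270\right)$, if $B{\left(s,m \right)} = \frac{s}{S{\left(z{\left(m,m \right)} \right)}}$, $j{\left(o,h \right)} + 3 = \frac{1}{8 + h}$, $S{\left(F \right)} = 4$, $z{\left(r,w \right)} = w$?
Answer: $\frac{12555}{2} \approx 6277.5$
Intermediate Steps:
$j{\left(o,h \right)} = -3 + \frac{1}{8 + h}$
$B{\left(s,m \right)} = \frac{s}{4}$
$B{\left(-93,j{\left(-6,0 \right)} \right)} \left(-270\right) = \frac{1}{4} \left(-93\right) \left(-270\right) = \left(- \frac{93}{4}\right) \left(-270\right) = \frac{12555}{2}$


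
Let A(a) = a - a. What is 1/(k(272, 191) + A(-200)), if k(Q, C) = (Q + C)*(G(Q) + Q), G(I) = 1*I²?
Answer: 1/34380528 ≈ 2.9086e-8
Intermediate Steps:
G(I) = I²
k(Q, C) = (C + Q)*(Q + Q²) (k(Q, C) = (Q + C)*(Q² + Q) = (C + Q)*(Q + Q²))
A(a) = 0
1/(k(272, 191) + A(-200)) = 1/(272*(191 + 272 + 272² + 191*272) + 0) = 1/(272*(191 + 272 + 73984 + 51952) + 0) = 1/(272*126399 + 0) = 1/(34380528 + 0) = 1/34380528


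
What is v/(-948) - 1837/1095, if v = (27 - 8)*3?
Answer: -601297/346020 ≈ -1.7378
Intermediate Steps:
v = 57 (v = 19*3 = 57)
v/(-948) - 1837/1095 = 57/(-948) - 1837/1095 = 57*(-1/948) - 1837*1/1095 = -19/316 - 1837/1095 = -601297/346020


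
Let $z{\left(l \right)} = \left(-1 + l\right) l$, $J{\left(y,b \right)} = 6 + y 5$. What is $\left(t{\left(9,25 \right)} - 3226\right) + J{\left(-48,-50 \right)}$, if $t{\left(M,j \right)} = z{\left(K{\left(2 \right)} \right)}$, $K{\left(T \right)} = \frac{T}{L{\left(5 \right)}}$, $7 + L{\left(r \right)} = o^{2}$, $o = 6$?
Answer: $- \frac{2909914}{841} \approx -3460.1$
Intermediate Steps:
$L{\left(r \right)} = 29$ ($L{\left(r \right)} = -7 + 6^{2} = -7 + 36 = 29$)
$K{\left(T \right)} = \frac{T}{29}$
$J{\left(y,b \right)} = 6 + 5 y$
$z{\left(l \right)} = l \left(-1 + l\right)$
$t{\left(M,j \right)} = - \frac{54}{841}$ ($t{\left(M,j \right)} = \frac{1}{29} \cdot 2 \left(-1 + \frac{1}{29} \cdot 2\right) = \frac{2 \left(-1 + \frac{2}{29}\right)}{29} = \frac{2}{29} \left(- \frac{27}{29}\right) = - \frac{54}{841}$)
$\left(t{\left(9,25 \right)} - 3226\right) + J{\left(-48,-50 \right)} = \left(- \frac{54}{841} - 3226\right) + \left(6 + 5 \left(-48\right)\right) = - \frac{2713120}{841} + \left(6 - 240\right) = - \frac{2713120}{841} - 234 = - \frac{2909914}{841}$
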